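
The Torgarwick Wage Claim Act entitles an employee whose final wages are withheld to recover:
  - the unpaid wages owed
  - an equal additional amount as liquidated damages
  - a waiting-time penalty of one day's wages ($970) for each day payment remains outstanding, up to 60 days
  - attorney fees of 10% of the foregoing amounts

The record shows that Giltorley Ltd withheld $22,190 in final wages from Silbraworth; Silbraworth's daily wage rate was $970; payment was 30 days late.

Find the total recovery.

$80,828

Liquidated damages (equal amount): $22,190
Penalty days: min(30, 60) = 30
Waiting-time penalty: 30 × $970 = $29,100
Subtotal: $22,190 + $22,190 + $29,100 = $73,480
Attorney fees: 10% of $73,480 = $7,348
Total award: $73,480 + $7,348 = $80,828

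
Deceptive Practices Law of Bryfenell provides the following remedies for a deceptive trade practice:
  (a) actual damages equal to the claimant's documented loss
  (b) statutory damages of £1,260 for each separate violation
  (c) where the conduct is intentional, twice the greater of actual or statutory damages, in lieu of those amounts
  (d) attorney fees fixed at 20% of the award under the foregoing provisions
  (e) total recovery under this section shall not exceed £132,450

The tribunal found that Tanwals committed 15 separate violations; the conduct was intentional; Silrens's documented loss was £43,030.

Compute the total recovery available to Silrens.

£103,272

Statutory damages: 15 × £1,260 = £18,900
Greater of actual damages (£43,030) or statutory damages (£18,900): £43,030
Doubled: 2 × £43,030 = £86,060
Attorney fees: 20% of £86,060 = £17,212
Total before cap: £86,060 + £17,212 = £103,272
Cap at £132,450: £103,272 is within the cap, no reduction.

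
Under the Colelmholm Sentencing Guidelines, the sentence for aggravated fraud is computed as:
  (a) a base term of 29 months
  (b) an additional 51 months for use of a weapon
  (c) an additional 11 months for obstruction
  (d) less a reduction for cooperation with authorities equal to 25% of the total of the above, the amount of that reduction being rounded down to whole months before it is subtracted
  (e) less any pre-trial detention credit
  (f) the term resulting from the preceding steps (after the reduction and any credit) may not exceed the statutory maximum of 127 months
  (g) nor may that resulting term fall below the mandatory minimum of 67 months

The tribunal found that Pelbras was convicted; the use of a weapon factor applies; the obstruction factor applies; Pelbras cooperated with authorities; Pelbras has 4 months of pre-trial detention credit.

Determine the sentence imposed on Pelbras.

Sentence: 67 months

Use of a weapon enhancement: +51 months
Obstruction enhancement: +11 months
Adjusted term: 29 months + 51 months + 11 months = 91 months
Cooperation with authorities reduction: 25% of 91 months = 22 months (rounded down)
After reduction: 91 − 22 = 69 months
Less pre-trial detention credit: 69 months − 4 months = 65 months
Cap at 127 months: 65 months is within the cap, no reduction.
Minimum 67 months: 65 months is below the minimum → 67 months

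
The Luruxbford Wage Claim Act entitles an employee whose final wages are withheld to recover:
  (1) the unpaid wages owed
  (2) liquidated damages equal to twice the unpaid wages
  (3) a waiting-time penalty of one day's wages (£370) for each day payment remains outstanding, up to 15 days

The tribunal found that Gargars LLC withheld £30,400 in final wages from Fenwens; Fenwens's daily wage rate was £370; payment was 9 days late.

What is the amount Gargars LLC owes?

£94,530

Doubled: 2 × £30,400 = £60,800
Penalty days: min(9, 15) = 9
Waiting-time penalty: 9 × £370 = £3,330
Total award: £30,400 + £60,800 + £3,330 = £94,530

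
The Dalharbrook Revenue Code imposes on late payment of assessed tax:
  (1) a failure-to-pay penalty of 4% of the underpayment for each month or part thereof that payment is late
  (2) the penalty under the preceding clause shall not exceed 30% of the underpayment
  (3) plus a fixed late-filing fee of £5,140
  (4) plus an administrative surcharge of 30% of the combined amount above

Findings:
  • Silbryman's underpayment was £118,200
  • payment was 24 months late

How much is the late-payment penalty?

£52,780

Accrued rate: 4% × 24 = 96%, capped at 30% → 30%
Failure-to-pay penalty: 30% of £118,200 = £35,460
Penalty before surcharge: £35,460 + £5,140 = £40,600
Administrative surcharge: 30% of £40,600 = £12,180
Total penalty: £40,600 + £12,180 = £52,780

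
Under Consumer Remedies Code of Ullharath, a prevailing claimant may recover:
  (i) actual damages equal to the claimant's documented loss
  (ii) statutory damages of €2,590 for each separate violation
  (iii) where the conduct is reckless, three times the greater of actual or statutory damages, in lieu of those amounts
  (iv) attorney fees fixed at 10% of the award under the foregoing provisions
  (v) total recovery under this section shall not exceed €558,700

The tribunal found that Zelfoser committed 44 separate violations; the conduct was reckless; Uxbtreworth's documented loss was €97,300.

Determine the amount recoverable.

€376,068

Statutory damages: 44 × €2,590 = €113,960
Greater of actual damages (€97,300) or statutory damages (€113,960): €113,960
Trebled: 3 × €113,960 = €341,880
Attorney fees: 10% of €341,880 = €34,188
Total before cap: €341,880 + €34,188 = €376,068
Cap at €558,700: €376,068 is within the cap, no reduction.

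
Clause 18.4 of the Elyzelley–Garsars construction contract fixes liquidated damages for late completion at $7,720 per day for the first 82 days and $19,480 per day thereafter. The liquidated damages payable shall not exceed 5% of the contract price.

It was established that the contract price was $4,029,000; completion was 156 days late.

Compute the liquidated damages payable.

First 82 days: 82 × $7,720 = $633,040
Remaining days: (156 − 82) × $19,480 = $1,441,520
Accrued per-day damages: $633,040 + $1,441,520 = $2,074,560
Cap: 5% of $4,029,000 = $201,450
Cap at $201,450: $2,074,560 exceeds the cap → $201,450

$201,450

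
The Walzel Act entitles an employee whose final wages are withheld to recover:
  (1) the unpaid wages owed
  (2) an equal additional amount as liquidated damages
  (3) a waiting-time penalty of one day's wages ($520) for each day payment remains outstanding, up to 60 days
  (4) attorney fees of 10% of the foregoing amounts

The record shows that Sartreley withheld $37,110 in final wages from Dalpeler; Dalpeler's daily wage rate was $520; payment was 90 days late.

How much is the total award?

Liquidated damages (equal amount): $37,110
Penalty days: min(90, 60) = 60
Waiting-time penalty: 60 × $520 = $31,200
Subtotal: $37,110 + $37,110 + $31,200 = $105,420
Attorney fees: 10% of $105,420 = $10,542
Total award: $105,420 + $10,542 = $115,962

Total award: $115,962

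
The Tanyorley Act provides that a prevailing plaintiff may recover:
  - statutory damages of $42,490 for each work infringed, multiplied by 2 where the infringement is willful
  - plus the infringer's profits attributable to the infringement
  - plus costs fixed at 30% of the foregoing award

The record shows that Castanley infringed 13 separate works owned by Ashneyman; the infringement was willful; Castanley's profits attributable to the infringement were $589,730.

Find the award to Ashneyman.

$2,202,811

Statutory damages: 13 × $42,490 = $552,370
Doubled: 2 × $552,370 = $1,104,740
Combined award: $1,104,740 + $589,730 = $1,694,470
Costs: 30% of $1,694,470 = $508,341
Award plus costs: $1,694,470 + $508,341 = $2,202,811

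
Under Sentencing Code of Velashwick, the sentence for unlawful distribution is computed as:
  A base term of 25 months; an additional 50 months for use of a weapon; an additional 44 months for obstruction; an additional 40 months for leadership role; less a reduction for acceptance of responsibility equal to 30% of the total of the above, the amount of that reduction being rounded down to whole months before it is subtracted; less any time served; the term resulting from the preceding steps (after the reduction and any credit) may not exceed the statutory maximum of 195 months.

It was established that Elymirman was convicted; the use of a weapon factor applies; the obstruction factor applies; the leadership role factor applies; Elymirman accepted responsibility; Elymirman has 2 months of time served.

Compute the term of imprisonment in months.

110 months

Use of a weapon enhancement: +50 months
Obstruction enhancement: +44 months
Leadership role enhancement: +40 months
Adjusted term: 25 months + 50 months + 44 months + 40 months = 159 months
Acceptance of responsibility reduction: 30% of 159 months = 47 months (rounded down)
After reduction: 159 − 47 = 112 months
Less time served: 112 months − 2 months = 110 months
Cap at 195 months: 110 months is within the cap, no reduction.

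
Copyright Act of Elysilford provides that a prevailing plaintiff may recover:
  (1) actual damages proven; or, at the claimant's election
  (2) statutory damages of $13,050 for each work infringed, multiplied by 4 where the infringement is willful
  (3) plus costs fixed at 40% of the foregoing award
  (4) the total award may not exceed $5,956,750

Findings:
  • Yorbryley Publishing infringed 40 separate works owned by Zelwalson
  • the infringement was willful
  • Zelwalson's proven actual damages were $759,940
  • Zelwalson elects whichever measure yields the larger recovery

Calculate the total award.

Statutory damages: 40 × $13,050 = $522,000
Multiplied by 4: 4 × $522,000 = $2,088,000
Greater of actual damages ($759,940) or enhanced statutory damages ($2,088,000): $2,088,000
Costs: 40% of $2,088,000 = $835,200
Award plus costs: $2,088,000 + $835,200 = $2,923,200
Cap at $5,956,750: $2,923,200 is within the cap, no reduction.

$2,923,200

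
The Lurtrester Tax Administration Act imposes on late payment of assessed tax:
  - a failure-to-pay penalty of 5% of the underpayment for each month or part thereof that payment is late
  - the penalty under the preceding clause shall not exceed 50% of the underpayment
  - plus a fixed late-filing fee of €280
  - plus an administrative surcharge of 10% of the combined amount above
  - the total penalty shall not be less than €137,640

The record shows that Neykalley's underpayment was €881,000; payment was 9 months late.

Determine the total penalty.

Accrued rate: 5% × 9 = 45%, capped at 50% → 45%
Failure-to-pay penalty: 45% of €881,000 = €396,450
Penalty before surcharge: €396,450 + €280 = €396,730
Administrative surcharge: 10% of €396,730 = €39,673
Total penalty: €396,730 + €39,673 = €436,403
Minimum €137,640: €436,403 meets the minimum, no increase.

€436,403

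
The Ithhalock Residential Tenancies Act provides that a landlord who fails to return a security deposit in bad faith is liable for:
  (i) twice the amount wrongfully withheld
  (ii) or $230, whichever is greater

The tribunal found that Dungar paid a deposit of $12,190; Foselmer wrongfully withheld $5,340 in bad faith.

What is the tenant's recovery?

$10,680

Doubled: 2 × $5,340 = $10,680
Minimum $230: $10,680 meets the minimum, no increase.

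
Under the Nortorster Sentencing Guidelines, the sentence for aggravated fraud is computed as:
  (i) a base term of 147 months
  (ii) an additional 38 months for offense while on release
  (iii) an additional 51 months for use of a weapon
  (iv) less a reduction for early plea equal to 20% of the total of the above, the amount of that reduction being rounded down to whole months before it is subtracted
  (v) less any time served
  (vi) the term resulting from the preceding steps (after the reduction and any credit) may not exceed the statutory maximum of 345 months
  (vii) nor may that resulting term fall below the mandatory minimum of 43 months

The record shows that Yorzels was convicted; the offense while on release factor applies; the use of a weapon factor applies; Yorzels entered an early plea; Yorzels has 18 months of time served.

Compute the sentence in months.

171 months

Offense while on release enhancement: +38 months
Use of a weapon enhancement: +51 months
Adjusted term: 147 months + 38 months + 51 months = 236 months
Early plea reduction: 20% of 236 months = 47 months (rounded down)
After reduction: 236 − 47 = 189 months
Less time served: 189 months − 18 months = 171 months
Cap at 345 months: 171 months is within the cap, no reduction.
Minimum 43 months: 171 months meets the minimum, no increase.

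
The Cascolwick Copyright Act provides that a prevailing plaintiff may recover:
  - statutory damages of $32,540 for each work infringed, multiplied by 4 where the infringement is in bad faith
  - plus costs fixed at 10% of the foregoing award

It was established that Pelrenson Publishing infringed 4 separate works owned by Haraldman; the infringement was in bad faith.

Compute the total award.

$572,704

Statutory damages: 4 × $32,540 = $130,160
Multiplied by 4: 4 × $130,160 = $520,640
Costs: 10% of $520,640 = $52,064
Award plus costs: $520,640 + $52,064 = $572,704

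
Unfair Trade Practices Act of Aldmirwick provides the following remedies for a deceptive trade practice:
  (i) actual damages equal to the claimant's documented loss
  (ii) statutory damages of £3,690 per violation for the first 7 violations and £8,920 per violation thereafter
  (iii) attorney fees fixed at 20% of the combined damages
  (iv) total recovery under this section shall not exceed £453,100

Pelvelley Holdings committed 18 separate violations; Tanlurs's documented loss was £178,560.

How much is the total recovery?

£363,012

First 7 violations: 7 × £3,690 = £25,830
Remaining violations: (18 − 7) × £8,920 = £98,120
Statutory damages: £25,830 + £98,120 = £123,950
Combined damages: £178,560 + £123,950 = £302,510
Attorney fees: 20% of £302,510 = £60,502
Total before cap: £302,510 + £60,502 = £363,012
Cap at £453,100: £363,012 is within the cap, no reduction.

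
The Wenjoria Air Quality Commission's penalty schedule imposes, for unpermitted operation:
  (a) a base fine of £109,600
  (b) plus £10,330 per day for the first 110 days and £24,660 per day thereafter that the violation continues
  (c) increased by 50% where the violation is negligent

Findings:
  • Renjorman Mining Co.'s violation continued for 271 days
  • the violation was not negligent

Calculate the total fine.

First 110 days: 110 × £10,330 = £1,136,300
Remaining days: (271 − 110) × £24,660 = £3,970,260
Per-day component: £1,136,300 + £3,970,260 = £5,106,560
Base plus per-day: £109,600 + £5,106,560 = £5,216,160
The violation was not negligent: no 50% increase.

Civil penalty: £5,216,160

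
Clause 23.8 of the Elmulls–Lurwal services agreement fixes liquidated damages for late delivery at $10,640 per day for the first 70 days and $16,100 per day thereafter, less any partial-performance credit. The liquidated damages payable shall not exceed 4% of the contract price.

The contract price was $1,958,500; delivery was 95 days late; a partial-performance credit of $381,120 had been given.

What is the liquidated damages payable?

First 70 days: 70 × $10,640 = $744,800
Remaining days: (95 − 70) × $16,100 = $402,500
Accrued per-day damages: $744,800 + $402,500 = $1,147,300
Less partial-performance credit: $1,147,300 − $381,120 = $766,180
Cap: 4% of $1,958,500 = $78,340
Cap at $78,340: $766,180 exceeds the cap → $78,340

$78,340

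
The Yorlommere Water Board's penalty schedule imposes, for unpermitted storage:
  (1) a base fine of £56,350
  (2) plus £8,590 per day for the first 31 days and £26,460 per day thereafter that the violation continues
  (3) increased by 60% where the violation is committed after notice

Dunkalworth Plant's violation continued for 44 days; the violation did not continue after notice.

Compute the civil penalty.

First 31 days: 31 × £8,590 = £266,290
Remaining days: (44 − 31) × £26,460 = £343,980
Per-day component: £266,290 + £343,980 = £610,270
Base plus per-day: £56,350 + £610,270 = £666,620
The violation did not continue after notice: no 60% increase.

£666,620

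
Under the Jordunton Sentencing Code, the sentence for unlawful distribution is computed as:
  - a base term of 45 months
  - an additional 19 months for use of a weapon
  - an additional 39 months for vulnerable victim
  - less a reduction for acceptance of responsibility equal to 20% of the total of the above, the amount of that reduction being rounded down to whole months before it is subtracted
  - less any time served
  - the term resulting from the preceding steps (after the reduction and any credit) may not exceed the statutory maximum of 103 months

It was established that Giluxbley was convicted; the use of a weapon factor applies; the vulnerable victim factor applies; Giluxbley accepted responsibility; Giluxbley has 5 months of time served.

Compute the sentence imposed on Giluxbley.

78 months

Use of a weapon enhancement: +19 months
Vulnerable victim enhancement: +39 months
Adjusted term: 45 months + 19 months + 39 months = 103 months
Acceptance of responsibility reduction: 20% of 103 months = 20 months (rounded down)
After reduction: 103 − 20 = 83 months
Less time served: 83 months − 5 months = 78 months
Cap at 103 months: 78 months is within the cap, no reduction.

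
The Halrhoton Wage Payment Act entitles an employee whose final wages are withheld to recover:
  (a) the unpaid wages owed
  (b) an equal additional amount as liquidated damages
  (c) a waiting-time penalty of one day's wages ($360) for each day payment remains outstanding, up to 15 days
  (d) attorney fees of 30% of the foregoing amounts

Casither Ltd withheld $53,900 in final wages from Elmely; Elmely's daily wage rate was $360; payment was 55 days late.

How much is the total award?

Liquidated damages (equal amount): $53,900
Penalty days: min(55, 15) = 15
Waiting-time penalty: 15 × $360 = $5,400
Subtotal: $53,900 + $53,900 + $5,400 = $113,200
Attorney fees: 30% of $113,200 = $33,960
Total award: $113,200 + $33,960 = $147,160

$147,160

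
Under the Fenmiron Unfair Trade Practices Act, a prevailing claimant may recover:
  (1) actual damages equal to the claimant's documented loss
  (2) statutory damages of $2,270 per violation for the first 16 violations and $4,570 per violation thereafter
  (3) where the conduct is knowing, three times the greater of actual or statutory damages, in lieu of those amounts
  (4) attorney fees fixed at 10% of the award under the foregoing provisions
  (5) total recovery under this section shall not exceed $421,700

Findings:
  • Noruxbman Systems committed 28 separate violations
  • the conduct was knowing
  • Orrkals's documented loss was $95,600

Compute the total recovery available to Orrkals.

First 16 violations: 16 × $2,270 = $36,320
Remaining violations: (28 − 16) × $4,570 = $54,840
Statutory damages: $36,320 + $54,840 = $91,160
Greater of actual damages ($95,600) or statutory damages ($91,160): $95,600
Trebled: 3 × $95,600 = $286,800
Attorney fees: 10% of $286,800 = $28,680
Total before cap: $286,800 + $28,680 = $315,480
Cap at $421,700: $315,480 is within the cap, no reduction.

$315,480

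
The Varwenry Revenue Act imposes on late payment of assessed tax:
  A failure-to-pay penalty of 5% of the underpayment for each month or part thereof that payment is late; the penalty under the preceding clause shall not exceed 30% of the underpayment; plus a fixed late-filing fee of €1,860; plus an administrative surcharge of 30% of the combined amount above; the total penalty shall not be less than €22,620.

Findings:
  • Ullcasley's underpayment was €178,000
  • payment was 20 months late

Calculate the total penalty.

€71,838

Accrued rate: 5% × 20 = 100%, capped at 30% → 30%
Failure-to-pay penalty: 30% of €178,000 = €53,400
Penalty before surcharge: €53,400 + €1,860 = €55,260
Administrative surcharge: 30% of €55,260 = €16,578
Total penalty: €55,260 + €16,578 = €71,838
Minimum €22,620: €71,838 meets the minimum, no increase.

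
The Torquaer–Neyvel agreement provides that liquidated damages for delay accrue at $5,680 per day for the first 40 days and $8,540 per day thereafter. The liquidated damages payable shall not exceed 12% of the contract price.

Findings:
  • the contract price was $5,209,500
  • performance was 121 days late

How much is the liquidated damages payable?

$625,140

First 40 days: 40 × $5,680 = $227,200
Remaining days: (121 − 40) × $8,540 = $691,740
Accrued per-day damages: $227,200 + $691,740 = $918,940
Cap: 12% of $5,209,500 = $625,140
Cap at $625,140: $918,940 exceeds the cap → $625,140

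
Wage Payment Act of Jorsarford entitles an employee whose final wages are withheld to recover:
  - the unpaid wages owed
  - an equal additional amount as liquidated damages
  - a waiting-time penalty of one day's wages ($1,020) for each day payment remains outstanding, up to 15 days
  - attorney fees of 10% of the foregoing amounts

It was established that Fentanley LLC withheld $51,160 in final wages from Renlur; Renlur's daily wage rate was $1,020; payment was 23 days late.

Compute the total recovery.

Total award: $129,382

Liquidated damages (equal amount): $51,160
Penalty days: min(23, 15) = 15
Waiting-time penalty: 15 × $1,020 = $15,300
Subtotal: $51,160 + $51,160 + $15,300 = $117,620
Attorney fees: 10% of $117,620 = $11,762
Total award: $117,620 + $11,762 = $129,382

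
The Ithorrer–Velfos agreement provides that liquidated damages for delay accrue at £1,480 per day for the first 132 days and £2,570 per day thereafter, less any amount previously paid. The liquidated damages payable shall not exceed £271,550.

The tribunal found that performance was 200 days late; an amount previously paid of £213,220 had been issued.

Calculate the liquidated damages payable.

First 132 days: 132 × £1,480 = £195,360
Remaining days: (200 − 132) × £2,570 = £174,760
Accrued per-day damages: £195,360 + £174,760 = £370,120
Less amount previously paid: £370,120 − £213,220 = £156,900
Cap at £271,550: £156,900 is within the cap, no reduction.

£156,900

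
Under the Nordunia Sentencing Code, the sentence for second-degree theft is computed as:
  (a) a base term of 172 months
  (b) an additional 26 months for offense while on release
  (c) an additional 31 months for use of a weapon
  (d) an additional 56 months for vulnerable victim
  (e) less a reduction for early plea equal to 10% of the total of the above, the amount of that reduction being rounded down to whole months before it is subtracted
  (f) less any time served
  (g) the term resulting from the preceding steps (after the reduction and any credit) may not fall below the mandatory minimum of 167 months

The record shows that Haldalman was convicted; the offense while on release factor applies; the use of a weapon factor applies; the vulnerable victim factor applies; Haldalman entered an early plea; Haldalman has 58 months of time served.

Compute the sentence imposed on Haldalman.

Offense while on release enhancement: +26 months
Use of a weapon enhancement: +31 months
Vulnerable victim enhancement: +56 months
Adjusted term: 172 months + 26 months + 31 months + 56 months = 285 months
Early plea reduction: 10% of 285 months = 28 months (rounded down)
After reduction: 285 − 28 = 257 months
Less time served: 257 months − 58 months = 199 months
Minimum 167 months: 199 months meets the minimum, no increase.

199 months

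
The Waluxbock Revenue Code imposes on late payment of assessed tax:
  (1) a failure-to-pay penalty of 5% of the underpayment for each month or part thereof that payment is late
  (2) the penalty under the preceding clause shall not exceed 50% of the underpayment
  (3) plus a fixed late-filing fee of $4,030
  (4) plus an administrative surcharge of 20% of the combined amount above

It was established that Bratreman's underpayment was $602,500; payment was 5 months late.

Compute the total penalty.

Accrued rate: 5% × 5 = 25%, capped at 50% → 25%
Failure-to-pay penalty: 25% of $602,500 = $150,625
Penalty before surcharge: $150,625 + $4,030 = $154,655
Administrative surcharge: 20% of $154,655 = $30,931
Total penalty: $154,655 + $30,931 = $185,586

$185,586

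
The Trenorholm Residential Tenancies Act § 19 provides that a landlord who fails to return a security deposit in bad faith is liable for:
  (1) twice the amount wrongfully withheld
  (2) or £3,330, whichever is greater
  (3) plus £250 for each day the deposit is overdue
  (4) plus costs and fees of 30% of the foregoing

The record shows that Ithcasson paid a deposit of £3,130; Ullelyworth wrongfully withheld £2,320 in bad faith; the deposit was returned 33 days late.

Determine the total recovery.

£16,757

Doubled: 2 × £2,320 = £4,640
Minimum £3,330: £4,640 meets the minimum, no increase.
Late-return penalty: 33 × £250 = £8,250
Damages plus late penalty: £4,640 + £8,250 = £12,890
Costs and fees: 30% of £12,890 = £3,867
Total recovery: £12,890 + £3,867 = £16,757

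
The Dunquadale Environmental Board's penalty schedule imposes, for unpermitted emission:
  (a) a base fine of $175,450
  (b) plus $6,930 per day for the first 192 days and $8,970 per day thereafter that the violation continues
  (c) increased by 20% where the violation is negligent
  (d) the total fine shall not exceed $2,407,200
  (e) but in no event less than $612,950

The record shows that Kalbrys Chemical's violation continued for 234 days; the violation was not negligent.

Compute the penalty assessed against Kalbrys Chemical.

First 192 days: 192 × $6,930 = $1,330,560
Remaining days: (234 − 192) × $8,970 = $376,740
Per-day component: $1,330,560 + $376,740 = $1,707,300
Base plus per-day: $175,450 + $1,707,300 = $1,882,750
The violation was not negligent: no 20% increase.
Cap at $2,407,200: $1,882,750 is within the cap, no reduction.
Minimum $612,950: $1,882,750 meets the minimum, no increase.

$1,882,750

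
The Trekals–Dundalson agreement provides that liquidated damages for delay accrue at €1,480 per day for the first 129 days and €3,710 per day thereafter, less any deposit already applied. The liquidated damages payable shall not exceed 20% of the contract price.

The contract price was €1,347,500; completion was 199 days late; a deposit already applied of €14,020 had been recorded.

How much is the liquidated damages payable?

First 129 days: 129 × €1,480 = €190,920
Remaining days: (199 − 129) × €3,710 = €259,700
Accrued per-day damages: €190,920 + €259,700 = €450,620
Less deposit already applied: €450,620 − €14,020 = €436,600
Cap: 20% of €1,347,500 = €269,500
Cap at €269,500: €436,600 exceeds the cap → €269,500

€269,500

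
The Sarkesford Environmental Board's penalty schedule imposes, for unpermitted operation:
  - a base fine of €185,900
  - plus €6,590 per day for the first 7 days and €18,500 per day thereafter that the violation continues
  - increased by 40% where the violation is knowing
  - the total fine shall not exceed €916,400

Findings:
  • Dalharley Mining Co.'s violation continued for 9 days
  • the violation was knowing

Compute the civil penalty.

First 7 days: 7 × €6,590 = €46,130
Remaining days: (9 − 7) × €18,500 = €37,000
Per-day component: €46,130 + €37,000 = €83,130
Base plus per-day: €185,900 + €83,130 = €269,030
Enhancement: 40% of €269,030 = €107,612
Enhanced fine: €269,030 + €107,612 = €376,642
Cap at €916,400: €376,642 is within the cap, no reduction.

Civil penalty: €376,642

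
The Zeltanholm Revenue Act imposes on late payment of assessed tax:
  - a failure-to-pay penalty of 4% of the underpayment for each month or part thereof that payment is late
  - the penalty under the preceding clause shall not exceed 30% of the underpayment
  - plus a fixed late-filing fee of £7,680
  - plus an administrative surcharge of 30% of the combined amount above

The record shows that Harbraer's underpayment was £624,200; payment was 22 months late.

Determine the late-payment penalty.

Accrued rate: 4% × 22 = 88%, capped at 30% → 30%
Failure-to-pay penalty: 30% of £624,200 = £187,260
Penalty before surcharge: £187,260 + £7,680 = £194,940
Administrative surcharge: 30% of £194,940 = £58,482
Total penalty: £194,940 + £58,482 = £253,422

£253,422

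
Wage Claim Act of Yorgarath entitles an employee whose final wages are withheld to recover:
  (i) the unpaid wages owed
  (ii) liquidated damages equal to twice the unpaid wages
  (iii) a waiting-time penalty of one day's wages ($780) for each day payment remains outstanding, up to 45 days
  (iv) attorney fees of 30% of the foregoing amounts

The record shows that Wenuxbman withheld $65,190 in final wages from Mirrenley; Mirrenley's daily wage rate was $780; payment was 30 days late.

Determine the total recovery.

Doubled: 2 × $65,190 = $130,380
Penalty days: min(30, 45) = 30
Waiting-time penalty: 30 × $780 = $23,400
Subtotal: $65,190 + $130,380 + $23,400 = $218,970
Attorney fees: 30% of $218,970 = $65,691
Total award: $218,970 + $65,691 = $284,661

Total award: $284,661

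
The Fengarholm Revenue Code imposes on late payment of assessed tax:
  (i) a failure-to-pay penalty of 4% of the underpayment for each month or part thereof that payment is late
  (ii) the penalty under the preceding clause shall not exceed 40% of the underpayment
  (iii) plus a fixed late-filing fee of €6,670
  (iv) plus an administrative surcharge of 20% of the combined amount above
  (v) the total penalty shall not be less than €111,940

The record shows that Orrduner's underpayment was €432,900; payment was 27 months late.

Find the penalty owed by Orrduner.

€215,796

Accrued rate: 4% × 27 = 108%, capped at 40% → 40%
Failure-to-pay penalty: 40% of €432,900 = €173,160
Penalty before surcharge: €173,160 + €6,670 = €179,830
Administrative surcharge: 20% of €179,830 = €35,966
Total penalty: €179,830 + €35,966 = €215,796
Minimum €111,940: €215,796 meets the minimum, no increase.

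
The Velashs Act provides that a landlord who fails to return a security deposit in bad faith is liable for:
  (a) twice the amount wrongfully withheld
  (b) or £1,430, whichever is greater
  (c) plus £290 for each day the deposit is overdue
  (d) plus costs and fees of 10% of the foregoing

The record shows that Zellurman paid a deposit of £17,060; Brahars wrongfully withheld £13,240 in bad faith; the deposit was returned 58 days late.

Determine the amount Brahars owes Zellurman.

Recovery: £47,630

Doubled: 2 × £13,240 = £26,480
Minimum £1,430: £26,480 meets the minimum, no increase.
Late-return penalty: 58 × £290 = £16,820
Damages plus late penalty: £26,480 + £16,820 = £43,300
Costs and fees: 10% of £43,300 = £4,330
Total recovery: £43,300 + £4,330 = £47,630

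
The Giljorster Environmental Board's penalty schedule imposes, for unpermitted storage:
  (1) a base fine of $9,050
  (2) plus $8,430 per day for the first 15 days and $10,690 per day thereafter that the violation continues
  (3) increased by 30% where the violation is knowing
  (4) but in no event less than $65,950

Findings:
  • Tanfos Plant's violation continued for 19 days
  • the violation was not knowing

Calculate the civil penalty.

First 15 days: 15 × $8,430 = $126,450
Remaining days: (19 − 15) × $10,690 = $42,760
Per-day component: $126,450 + $42,760 = $169,210
Base plus per-day: $9,050 + $169,210 = $178,260
The violation was not knowing: no 30% increase.
Minimum $65,950: $178,260 meets the minimum, no increase.

$178,260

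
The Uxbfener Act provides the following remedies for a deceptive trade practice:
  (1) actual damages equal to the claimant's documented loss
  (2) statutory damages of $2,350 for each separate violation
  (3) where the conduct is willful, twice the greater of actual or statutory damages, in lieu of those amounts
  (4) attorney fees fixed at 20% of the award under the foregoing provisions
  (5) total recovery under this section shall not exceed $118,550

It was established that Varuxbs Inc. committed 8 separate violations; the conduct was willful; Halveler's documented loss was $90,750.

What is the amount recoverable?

Statutory damages: 8 × $2,350 = $18,800
Greater of actual damages ($90,750) or statutory damages ($18,800): $90,750
Doubled: 2 × $90,750 = $181,500
Attorney fees: 20% of $181,500 = $36,300
Total before cap: $181,500 + $36,300 = $217,800
Cap at $118,550: $217,800 exceeds the cap → $118,550

$118,550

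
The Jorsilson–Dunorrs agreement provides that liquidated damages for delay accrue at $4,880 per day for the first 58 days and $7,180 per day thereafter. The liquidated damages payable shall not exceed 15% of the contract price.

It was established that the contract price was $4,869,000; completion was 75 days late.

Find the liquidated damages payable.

First 58 days: 58 × $4,880 = $283,040
Remaining days: (75 − 58) × $7,180 = $122,060
Accrued per-day damages: $283,040 + $122,060 = $405,100
Cap: 15% of $4,869,000 = $730,350
Cap at $730,350: $405,100 is within the cap, no reduction.

$405,100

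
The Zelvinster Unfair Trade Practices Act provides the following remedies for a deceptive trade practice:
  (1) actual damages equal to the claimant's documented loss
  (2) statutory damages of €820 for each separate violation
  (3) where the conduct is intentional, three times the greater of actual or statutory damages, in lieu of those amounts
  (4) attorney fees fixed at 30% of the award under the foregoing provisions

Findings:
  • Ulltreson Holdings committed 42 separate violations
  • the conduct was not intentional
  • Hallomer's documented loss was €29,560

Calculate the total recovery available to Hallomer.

€83,200

Statutory damages: 42 × €820 = €34,440
Conduct not intentional: the in-lieu enhancement does not apply.
Actual plus statutory damages: €29,560 + €34,440 = €64,000
Attorney fees: 30% of €64,000 = €19,200
Total recovery: €64,000 + €19,200 = €83,200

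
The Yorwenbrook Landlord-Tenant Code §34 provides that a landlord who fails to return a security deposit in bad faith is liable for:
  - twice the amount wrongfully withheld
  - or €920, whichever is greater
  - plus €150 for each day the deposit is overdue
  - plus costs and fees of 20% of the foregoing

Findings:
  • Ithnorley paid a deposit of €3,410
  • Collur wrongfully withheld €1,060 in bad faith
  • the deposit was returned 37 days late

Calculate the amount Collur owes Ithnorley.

Doubled: 2 × €1,060 = €2,120
Minimum €920: €2,120 meets the minimum, no increase.
Late-return penalty: 37 × €150 = €5,550
Damages plus late penalty: €2,120 + €5,550 = €7,670
Costs and fees: 20% of €7,670 = €1,534
Total recovery: €7,670 + €1,534 = €9,204

€9,204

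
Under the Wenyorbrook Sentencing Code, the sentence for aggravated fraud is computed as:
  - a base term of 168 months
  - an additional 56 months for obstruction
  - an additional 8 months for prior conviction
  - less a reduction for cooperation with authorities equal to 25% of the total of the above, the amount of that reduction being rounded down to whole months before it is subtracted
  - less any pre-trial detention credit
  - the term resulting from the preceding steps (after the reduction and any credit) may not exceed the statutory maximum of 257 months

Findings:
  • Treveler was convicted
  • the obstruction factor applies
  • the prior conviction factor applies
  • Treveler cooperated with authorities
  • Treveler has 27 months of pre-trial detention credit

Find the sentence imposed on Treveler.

Sentence: 147 months

Obstruction enhancement: +56 months
Prior conviction enhancement: +8 months
Adjusted term: 168 months + 56 months + 8 months = 232 months
Cooperation with authorities reduction: 25% of 232 months = 58 months (rounded down)
After reduction: 232 − 58 = 174 months
Less pre-trial detention credit: 174 months − 27 months = 147 months
Cap at 257 months: 147 months is within the cap, no reduction.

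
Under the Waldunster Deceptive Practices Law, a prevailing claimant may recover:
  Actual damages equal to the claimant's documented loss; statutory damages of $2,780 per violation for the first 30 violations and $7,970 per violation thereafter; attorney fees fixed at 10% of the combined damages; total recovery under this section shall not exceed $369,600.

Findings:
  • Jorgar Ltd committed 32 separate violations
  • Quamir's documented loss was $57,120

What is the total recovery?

$172,106

First 30 violations: 30 × $2,780 = $83,400
Remaining violations: (32 − 30) × $7,970 = $15,940
Statutory damages: $83,400 + $15,940 = $99,340
Combined damages: $57,120 + $99,340 = $156,460
Attorney fees: 10% of $156,460 = $15,646
Total before cap: $156,460 + $15,646 = $172,106
Cap at $369,600: $172,106 is within the cap, no reduction.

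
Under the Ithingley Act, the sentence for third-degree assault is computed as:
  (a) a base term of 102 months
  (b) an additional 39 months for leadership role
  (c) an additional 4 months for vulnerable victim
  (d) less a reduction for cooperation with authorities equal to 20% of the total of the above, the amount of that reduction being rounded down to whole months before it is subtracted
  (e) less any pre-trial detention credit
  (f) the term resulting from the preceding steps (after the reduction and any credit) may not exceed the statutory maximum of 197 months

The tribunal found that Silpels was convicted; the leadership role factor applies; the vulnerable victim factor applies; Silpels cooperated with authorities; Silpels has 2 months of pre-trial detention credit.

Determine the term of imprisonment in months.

Leadership role enhancement: +39 months
Vulnerable victim enhancement: +4 months
Adjusted term: 102 months + 39 months + 4 months = 145 months
Cooperation with authorities reduction: 20% of 145 months = 29 months (rounded down)
After reduction: 145 − 29 = 116 months
Less pre-trial detention credit: 116 months − 2 months = 114 months
Cap at 197 months: 114 months is within the cap, no reduction.

114 months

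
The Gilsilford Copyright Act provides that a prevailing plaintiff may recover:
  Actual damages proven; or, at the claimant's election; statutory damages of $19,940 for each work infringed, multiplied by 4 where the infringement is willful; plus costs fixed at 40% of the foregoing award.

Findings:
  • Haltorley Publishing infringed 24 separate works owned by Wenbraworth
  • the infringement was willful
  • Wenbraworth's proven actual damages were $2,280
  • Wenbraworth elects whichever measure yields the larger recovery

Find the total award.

$2,679,936

Statutory damages: 24 × $19,940 = $478,560
Multiplied by 4: 4 × $478,560 = $1,914,240
Greater of actual damages ($2,280) or enhanced statutory damages ($1,914,240): $1,914,240
Costs: 40% of $1,914,240 = $765,696
Award plus costs: $1,914,240 + $765,696 = $2,679,936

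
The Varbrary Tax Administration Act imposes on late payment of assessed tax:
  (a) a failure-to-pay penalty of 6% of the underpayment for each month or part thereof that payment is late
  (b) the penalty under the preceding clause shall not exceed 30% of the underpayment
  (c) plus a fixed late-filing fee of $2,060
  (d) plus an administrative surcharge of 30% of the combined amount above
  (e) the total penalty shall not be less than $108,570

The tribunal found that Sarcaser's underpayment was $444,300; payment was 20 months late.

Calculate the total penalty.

$175,955

Accrued rate: 6% × 20 = 120%, capped at 30% → 30%
Failure-to-pay penalty: 30% of $444,300 = $133,290
Penalty before surcharge: $133,290 + $2,060 = $135,350
Administrative surcharge: 30% of $135,350 = $40,605
Total penalty: $135,350 + $40,605 = $175,955
Minimum $108,570: $175,955 meets the minimum, no increase.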